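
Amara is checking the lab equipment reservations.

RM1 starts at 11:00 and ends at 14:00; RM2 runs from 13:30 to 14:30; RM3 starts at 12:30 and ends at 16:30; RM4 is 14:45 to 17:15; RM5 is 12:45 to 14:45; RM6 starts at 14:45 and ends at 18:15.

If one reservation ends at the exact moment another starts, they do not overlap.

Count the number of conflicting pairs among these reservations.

Sorted by start: RM1, RM3, RM5, RM2, RM4, RM6.
RM3 starts before RM1 ends → RM1 and RM3 overlap.
RM5 starts before RM1 ends → RM1 and RM5 overlap.
RM2 starts before RM1 ends → RM1 and RM2 overlap.
RM4 starts after RM1 ends, so nothing later overlaps RM1 either.
RM5 starts before RM3 ends → RM3 and RM5 overlap.
RM2 starts before RM3 ends → RM3 and RM2 overlap.
RM4 starts before RM3 ends → RM3 and RM4 overlap.
RM6 starts before RM3 ends → RM3 and RM6 overlap.
RM2 starts before RM5 ends → RM5 and RM2 overlap.
RM4 starts exactly when RM5 ends (back-to-back, no overlap), so nothing later overlaps RM5 either.
RM4 starts after RM2 ends, so nothing later overlaps RM2 either.
RM6 starts before RM4 ends → RM4 and RM6 overlap.
Overlapping pairs: RM1 & RM2, RM1 & RM3, RM1 & RM5, RM2 & RM3, RM2 & RM5, RM3 & RM4, RM3 & RM5, RM3 & RM6, RM4 & RM6 — 9 in total.

9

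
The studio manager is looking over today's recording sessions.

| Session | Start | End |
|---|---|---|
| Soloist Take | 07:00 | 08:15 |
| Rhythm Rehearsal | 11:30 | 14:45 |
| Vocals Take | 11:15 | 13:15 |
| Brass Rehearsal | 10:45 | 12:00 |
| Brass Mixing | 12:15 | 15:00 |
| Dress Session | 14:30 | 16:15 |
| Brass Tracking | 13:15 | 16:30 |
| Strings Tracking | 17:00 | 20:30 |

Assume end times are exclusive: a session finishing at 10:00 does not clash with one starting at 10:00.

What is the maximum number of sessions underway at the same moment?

Sweep the timeline, counting +1 at each start and −1 at each end (ends before starts at a tie):
07:00 start Soloist Take → 1
08:15 end Soloist Take → 0
10:45 start Brass Rehearsal → 1
11:15 start Vocals Take → 2
11:30 start Rhythm Rehearsal → 3
12:00 end Brass Rehearsal → 2
12:15 start Brass Mixing → 3
13:15 end Vocals Take → 2
13:15 start Brass Tracking → 3
14:30 start Dress Session → 4
14:45 end Rhythm Rehearsal → 3
15:00 end Brass Mixing → 2
16:15 end Dress Session → 1
16:30 end Brass Tracking → 0
17:00 start Strings Tracking → 1
20:30 end Strings Tracking → 0
Peak is 4, at 14:30 (Brass Mixing, Brass Tracking, Dress Session, Rhythm Rehearsal).

4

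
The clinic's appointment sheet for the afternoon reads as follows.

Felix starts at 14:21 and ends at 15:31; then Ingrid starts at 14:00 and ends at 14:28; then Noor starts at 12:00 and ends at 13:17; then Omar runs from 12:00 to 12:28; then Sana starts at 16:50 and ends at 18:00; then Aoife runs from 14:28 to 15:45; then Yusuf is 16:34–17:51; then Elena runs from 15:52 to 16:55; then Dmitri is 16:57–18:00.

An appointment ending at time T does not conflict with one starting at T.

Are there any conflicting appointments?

Yes

Sorted by start: Noor, Omar, Ingrid, Felix, Aoife, Elena, Yusuf, Sana, Dmitri.
Omar starts before Noor ends → Noor and Omar overlap.
That's a conflict, so the schedule is not conflict-free.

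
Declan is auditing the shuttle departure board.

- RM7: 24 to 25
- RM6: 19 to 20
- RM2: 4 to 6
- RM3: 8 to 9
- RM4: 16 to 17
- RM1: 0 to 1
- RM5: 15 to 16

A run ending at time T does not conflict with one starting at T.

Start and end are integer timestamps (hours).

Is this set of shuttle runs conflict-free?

Yes

Sorted by start: RM1, RM2, RM3, RM5, RM4, RM6, RM7.
RM2 starts after RM1 ends; RM1 is clear from here.
RM3 starts after RM2 ends; RM2 is clear from here.
RM5 starts after RM3 ends; RM3 is clear from here.
RM4 starts exactly when RM5 ends (back-to-back, no overlap); RM5 is clear from here.
RM6 starts after RM4 ends; RM4 is clear from here.
RM7 starts after RM6 ends.
Every pair is clear; the schedule has no overlaps.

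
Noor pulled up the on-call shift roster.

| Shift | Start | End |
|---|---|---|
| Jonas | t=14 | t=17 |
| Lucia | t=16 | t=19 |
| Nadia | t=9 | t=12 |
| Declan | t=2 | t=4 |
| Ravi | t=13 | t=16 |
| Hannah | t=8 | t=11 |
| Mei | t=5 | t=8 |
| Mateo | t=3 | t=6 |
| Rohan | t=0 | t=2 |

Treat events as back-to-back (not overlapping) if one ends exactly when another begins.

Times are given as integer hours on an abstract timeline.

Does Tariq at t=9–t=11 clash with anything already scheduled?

Yes — it overlaps Hannah, Nadia

Rohan: ends t=2 at or before Tariq starts t=9 → clear.
Declan: ends t=4 at or before Tariq starts t=9 → clear.
Mateo: ends t=6 at or before Tariq starts t=9 → clear.
Mei: ends t=8 at or before Tariq starts t=9 → clear.
Hannah: starts t=8 before Tariq ends t=11, and ends t=11 after Tariq starts t=9 → overlap.
Nadia: starts t=9 before Tariq ends t=11, and ends t=12 after Tariq starts t=9 → overlap.
Ravi: starts t=13 at or after Tariq ends t=11 → clear.
Jonas: starts t=14 at or after Tariq ends t=11 → clear.
Lucia: starts t=16 at or after Tariq ends t=11 → clear.
Tariq overlaps Nadia, Hannah.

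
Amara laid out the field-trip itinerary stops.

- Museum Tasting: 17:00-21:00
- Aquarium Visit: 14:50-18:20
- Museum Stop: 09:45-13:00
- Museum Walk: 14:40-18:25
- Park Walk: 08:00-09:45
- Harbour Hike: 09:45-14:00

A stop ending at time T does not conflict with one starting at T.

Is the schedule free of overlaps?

No

Sorted by start: Park Walk, Museum Stop, Harbour Hike, Museum Walk, Aquarium Visit, Museum Tasting.
Museum Stop starts exactly when Park Walk ends (back-to-back, no overlap) — done with Park Walk.
Harbour Hike starts before Museum Stop ends → Museum Stop and Harbour Hike overlap.
That's a conflict, so the schedule is not conflict-free.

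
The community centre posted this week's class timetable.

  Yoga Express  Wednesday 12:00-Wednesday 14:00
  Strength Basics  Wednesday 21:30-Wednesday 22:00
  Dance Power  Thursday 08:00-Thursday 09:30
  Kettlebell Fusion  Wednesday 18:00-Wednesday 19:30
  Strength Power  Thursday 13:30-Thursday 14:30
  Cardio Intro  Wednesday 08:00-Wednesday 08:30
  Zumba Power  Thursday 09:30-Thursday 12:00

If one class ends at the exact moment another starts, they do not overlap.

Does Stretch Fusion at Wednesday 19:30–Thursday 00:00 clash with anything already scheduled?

Cardio Intro: ends Wednesday 08:30 at or before Stretch Fusion starts Wednesday 19:30 → clear.
Yoga Express: ends Wednesday 14:00 at or before Stretch Fusion starts Wednesday 19:30 → clear.
Kettlebell Fusion: ends Wednesday 19:30 at or before Stretch Fusion starts Wednesday 19:30 → clear.
Strength Basics: starts Wednesday 21:30 before Stretch Fusion ends Thursday 00:00, and ends Wednesday 22:00 after Stretch Fusion starts Wednesday 19:30 → overlap.
Dance Power: starts Thursday 08:00 at or after Stretch Fusion ends Thursday 00:00 → clear.
Zumba Power: starts Thursday 09:30 at or after Stretch Fusion ends Thursday 00:00 → clear.
Strength Power: starts Thursday 13:30 at or after Stretch Fusion ends Thursday 00:00 → clear.
Stretch Fusion overlaps Strength Basics.

Yes — it overlaps Strength Basics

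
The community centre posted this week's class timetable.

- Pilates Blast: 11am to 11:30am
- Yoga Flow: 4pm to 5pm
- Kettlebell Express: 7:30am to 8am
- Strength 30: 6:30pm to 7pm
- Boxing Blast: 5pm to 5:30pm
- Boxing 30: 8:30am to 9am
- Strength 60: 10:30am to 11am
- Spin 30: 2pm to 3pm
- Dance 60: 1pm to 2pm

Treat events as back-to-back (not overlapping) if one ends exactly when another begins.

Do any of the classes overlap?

Sorted by start: Kettlebell Express, Boxing 30, Strength 60, Pilates Blast, Dance 60, Spin 30, Yoga Flow, Boxing Blast, Strength 30.
Boxing 30 starts after Kettlebell Express ends — done with Kettlebell Express.
Strength 60 starts after Boxing 30 ends — done with Boxing 30.
Pilates Blast starts exactly when Strength 60 ends (back-to-back, no overlap) — done with Strength 60.
Dance 60 starts after Pilates Blast ends — done with Pilates Blast.
Spin 30 starts exactly when Dance 60 ends (back-to-back, no overlap) — done with Dance 60.
Yoga Flow starts after Spin 30 ends — done with Spin 30.
Boxing Blast starts exactly when Yoga Flow ends (back-to-back, no overlap) — done with Yoga Flow.
Strength 30 starts after Boxing Blast ends.
Every pair is clear; the schedule has no overlaps.

No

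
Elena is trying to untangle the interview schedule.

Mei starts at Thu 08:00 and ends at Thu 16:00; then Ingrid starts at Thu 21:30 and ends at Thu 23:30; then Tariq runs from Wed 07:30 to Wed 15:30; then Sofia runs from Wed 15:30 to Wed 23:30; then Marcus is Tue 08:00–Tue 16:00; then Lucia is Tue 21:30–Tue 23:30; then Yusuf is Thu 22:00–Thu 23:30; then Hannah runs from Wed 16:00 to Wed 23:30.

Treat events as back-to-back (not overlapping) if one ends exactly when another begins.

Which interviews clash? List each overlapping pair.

Two intervals overlap when each starts before the other ends.
Sorted by start: Marcus, Lucia, Tariq, Sofia, Hannah, Mei, Ingrid, Yusuf.
Lucia starts after Marcus ends; Marcus is clear from here.
Tariq starts after Lucia ends; Lucia is clear from here.
Sofia starts exactly when Tariq ends (back-to-back, no overlap); Tariq is clear from here.
Hannah starts before Sofia ends → Sofia and Hannah overlap.
Mei starts after Sofia ends; Sofia is clear from here.
Mei starts after Hannah ends; Hannah is clear from here.
Ingrid starts after Mei ends; Mei is clear from here.
Yusuf starts before Ingrid ends → Ingrid and Yusuf overlap.

Hannah & Sofia, Ingrid & Yusuf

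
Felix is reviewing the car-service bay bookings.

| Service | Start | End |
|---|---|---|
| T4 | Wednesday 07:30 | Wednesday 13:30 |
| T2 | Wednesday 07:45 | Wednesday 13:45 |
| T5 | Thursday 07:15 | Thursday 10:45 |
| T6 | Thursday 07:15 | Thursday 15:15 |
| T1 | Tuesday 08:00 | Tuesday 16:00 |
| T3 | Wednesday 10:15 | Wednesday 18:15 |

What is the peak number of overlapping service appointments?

3

Sweep the timeline, counting +1 at each start and −1 at each end (ends before starts at a tie):
Tuesday 08:00 start T1 → 1
Tuesday 16:00 end T1 → 0
Wednesday 07:30 start T4 → 1
Wednesday 07:45 start T2 → 2
Wednesday 10:15 start T3 → 3
Wednesday 13:30 end T4 → 2
Wednesday 13:45 end T2 → 1
Wednesday 18:15 end T3 → 0
Thursday 07:15 start T5 → 1
Thursday 07:15 start T6 → 2
Thursday 10:45 end T5 → 1
Thursday 15:15 end T6 → 0
Peak is 3, at Wednesday 10:15 (T2, T3, T4).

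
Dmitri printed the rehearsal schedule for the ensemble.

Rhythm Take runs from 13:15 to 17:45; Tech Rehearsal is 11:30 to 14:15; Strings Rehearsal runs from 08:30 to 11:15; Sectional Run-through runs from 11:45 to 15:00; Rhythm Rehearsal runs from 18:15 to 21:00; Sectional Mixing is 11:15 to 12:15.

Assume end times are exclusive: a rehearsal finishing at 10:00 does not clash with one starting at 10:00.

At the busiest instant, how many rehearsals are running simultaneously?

3

Sweep the timeline, counting +1 at each start and −1 at each end (ends before starts at a tie):
08:30 start Strings Rehearsal → 1
11:15 end Strings Rehearsal → 0
11:15 start Sectional Mixing → 1
11:30 start Tech Rehearsal → 2
11:45 start Sectional Run-through → 3
12:15 end Sectional Mixing → 2
13:15 start Rhythm Take → 3
14:15 end Tech Rehearsal → 2
15:00 end Sectional Run-through → 1
17:45 end Rhythm Take → 0
18:15 start Rhythm Rehearsal → 1
21:00 end Rhythm Rehearsal → 0
Peak is 3, at 11:45 (Sectional Mixing, Sectional Run-through, Tech Rehearsal).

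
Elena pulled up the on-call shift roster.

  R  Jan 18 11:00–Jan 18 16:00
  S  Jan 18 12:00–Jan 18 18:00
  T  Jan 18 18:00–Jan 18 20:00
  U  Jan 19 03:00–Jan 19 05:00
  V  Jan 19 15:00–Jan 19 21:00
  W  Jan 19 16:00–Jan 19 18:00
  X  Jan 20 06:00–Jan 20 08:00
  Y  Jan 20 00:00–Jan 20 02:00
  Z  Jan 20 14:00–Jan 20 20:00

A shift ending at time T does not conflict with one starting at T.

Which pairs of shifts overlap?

R & S, V & W

Sorted by start: R, S, T, U, V, W, Y, X, Z.
S starts before R ends → R and S overlap.
T starts after R ends, so R has no further overlaps.
T starts exactly when S ends (back-to-back, no overlap), so S has no further overlaps.
U starts after T ends, so T has no further overlaps.
V starts after U ends, so U has no further overlaps.
W starts before V ends → V and W overlap.
Y starts after V ends, so V has no further overlaps.
Y starts after W ends, so W has no further overlaps.
X starts after Y ends, so Y has no further overlaps.
Z starts after X ends.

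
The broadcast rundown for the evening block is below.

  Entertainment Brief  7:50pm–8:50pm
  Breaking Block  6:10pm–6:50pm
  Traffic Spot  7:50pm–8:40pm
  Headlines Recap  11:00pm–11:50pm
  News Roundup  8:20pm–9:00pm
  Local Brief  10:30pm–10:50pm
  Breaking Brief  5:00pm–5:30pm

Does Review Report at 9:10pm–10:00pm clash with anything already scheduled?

No — it doesn't clash with anything

Breaking Brief: ends 5:30pm at or before Review Report starts 9:10pm → clear.
Breaking Block: ends 6:50pm at or before Review Report starts 9:10pm → clear.
Traffic Spot: ends 8:40pm at or before Review Report starts 9:10pm → clear.
Entertainment Brief: ends 8:50pm at or before Review Report starts 9:10pm → clear.
News Roundup: ends 9:00pm at or before Review Report starts 9:10pm → clear.
Local Brief: starts 10:30pm at or after Review Report ends 10:00pm → clear.
Headlines Recap: starts 11:00pm at or after Review Report ends 10:00pm → clear.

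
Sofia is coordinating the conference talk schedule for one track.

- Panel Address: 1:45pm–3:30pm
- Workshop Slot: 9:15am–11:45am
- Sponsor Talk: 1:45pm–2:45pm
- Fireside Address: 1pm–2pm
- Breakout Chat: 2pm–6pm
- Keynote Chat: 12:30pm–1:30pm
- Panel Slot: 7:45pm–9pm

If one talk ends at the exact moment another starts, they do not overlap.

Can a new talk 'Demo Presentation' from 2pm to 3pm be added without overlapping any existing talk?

Workshop Slot: ends 11:45am at or before Demo Presentation starts 2pm → clear.
Keynote Chat: ends 1:30pm at or before Demo Presentation starts 2pm → clear.
Fireside Address: ends 2pm at or before Demo Presentation starts 2pm → clear.
Sponsor Talk: starts 1:45pm before Demo Presentation ends 3pm, and ends 2:45pm after Demo Presentation starts 2pm → overlap.
Panel Address: starts 1:45pm before Demo Presentation ends 3pm, and ends 3:30pm after Demo Presentation starts 2pm → overlap.
Breakout Chat: starts 2pm before Demo Presentation ends 3pm, and ends 6pm after Demo Presentation starts 2pm → overlap.
Panel Slot: starts 7:45pm at or after Demo Presentation ends 3pm → clear.
Demo Presentation overlaps Sponsor Talk, Breakout Chat, Panel Address.

No — it overlaps Breakout Chat, Panel Address, Sponsor Talk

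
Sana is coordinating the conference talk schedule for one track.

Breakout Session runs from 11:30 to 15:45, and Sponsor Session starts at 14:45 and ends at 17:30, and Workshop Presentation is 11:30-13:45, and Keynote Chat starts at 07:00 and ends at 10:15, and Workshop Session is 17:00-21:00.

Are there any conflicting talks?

Check each pair: they overlap iff neither finishes before the other starts.
Sorted by start: Keynote Chat, Workshop Presentation, Breakout Session, Sponsor Session, Workshop Session.
Workshop Presentation starts after Keynote Chat ends, so Keynote Chat has no further overlaps.
Breakout Session starts before Workshop Presentation ends → Workshop Presentation and Breakout Session overlap.
That's a conflict, so the schedule is not conflict-free.

Yes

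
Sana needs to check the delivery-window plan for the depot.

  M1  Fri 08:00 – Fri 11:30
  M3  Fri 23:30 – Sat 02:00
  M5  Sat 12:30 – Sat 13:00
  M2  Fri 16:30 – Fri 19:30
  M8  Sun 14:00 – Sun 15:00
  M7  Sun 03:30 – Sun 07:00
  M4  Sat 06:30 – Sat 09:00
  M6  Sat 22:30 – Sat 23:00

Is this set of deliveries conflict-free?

Yes

Sorted by start: M1, M2, M3, M4, M5, M6, M7, M8.
M2 starts after M1 ends, so nothing later overlaps M1 either.
M3 starts after M2 ends, so nothing later overlaps M2 either.
M4 starts after M3 ends, so nothing later overlaps M3 either.
M5 starts after M4 ends, so nothing later overlaps M4 either.
M6 starts after M5 ends, so nothing later overlaps M5 either.
M7 starts after M6 ends, so nothing later overlaps M6 either.
M8 starts after M7 ends.
Every pair is clear; the schedule has no overlaps.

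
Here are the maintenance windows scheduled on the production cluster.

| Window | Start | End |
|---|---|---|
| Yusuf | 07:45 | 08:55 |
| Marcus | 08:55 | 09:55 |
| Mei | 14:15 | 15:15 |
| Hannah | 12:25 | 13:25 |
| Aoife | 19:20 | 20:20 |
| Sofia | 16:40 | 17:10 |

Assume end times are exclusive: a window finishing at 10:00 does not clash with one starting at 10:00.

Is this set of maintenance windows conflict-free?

Check each pair: they overlap iff neither finishes before the other starts.
Sorted by start: Yusuf, Marcus, Hannah, Mei, Sofia, Aoife.
Marcus starts exactly when Yusuf ends (back-to-back, no overlap); Yusuf is clear from here.
Hannah starts after Marcus ends; Marcus is clear from here.
Mei starts after Hannah ends; Hannah is clear from here.
Sofia starts after Mei ends; Mei is clear from here.
Aoife starts after Sofia ends.
Every pair is clear; the schedule has no overlaps.

Yes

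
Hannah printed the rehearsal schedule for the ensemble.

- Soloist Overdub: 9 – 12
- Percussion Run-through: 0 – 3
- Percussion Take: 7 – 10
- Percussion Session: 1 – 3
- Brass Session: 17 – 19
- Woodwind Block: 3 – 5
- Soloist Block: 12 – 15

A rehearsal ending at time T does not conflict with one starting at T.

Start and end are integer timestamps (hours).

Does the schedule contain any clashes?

Check each pair: they overlap iff neither finishes before the other starts.
Sorted by start: Percussion Run-through, Percussion Session, Woodwind Block, Percussion Take, Soloist Overdub, Soloist Block, Brass Session.
Percussion Session starts before Percussion Run-through ends → Percussion Run-through and Percussion Session overlap.
That's a conflict, so the schedule is not conflict-free.

Yes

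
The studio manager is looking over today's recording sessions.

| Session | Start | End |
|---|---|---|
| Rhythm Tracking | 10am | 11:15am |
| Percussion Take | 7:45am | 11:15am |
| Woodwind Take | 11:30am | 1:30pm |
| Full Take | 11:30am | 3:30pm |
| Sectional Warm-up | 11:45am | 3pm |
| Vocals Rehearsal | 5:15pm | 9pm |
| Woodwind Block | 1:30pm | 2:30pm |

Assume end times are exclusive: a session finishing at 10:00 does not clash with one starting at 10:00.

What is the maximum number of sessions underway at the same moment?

Walk through starts and ends in time order (an end at T is processed before a start at T):
7:45am start Percussion Take → 1
10am start Rhythm Tracking → 2
11:15am end Percussion Take → 1
11:15am end Rhythm Tracking → 0
11:30am start Full Take → 1
11:30am start Woodwind Take → 2
11:45am start Sectional Warm-up → 3
1:30pm end Woodwind Take → 2
1:30pm start Woodwind Block → 3
2:30pm end Woodwind Block → 2
3pm end Sectional Warm-up → 1
3:30pm end Full Take → 0
5:15pm start Vocals Rehearsal → 1
9pm end Vocals Rehearsal → 0
Peak is 3, at 11:45am (Full Take, Sectional Warm-up, Woodwind Take).

3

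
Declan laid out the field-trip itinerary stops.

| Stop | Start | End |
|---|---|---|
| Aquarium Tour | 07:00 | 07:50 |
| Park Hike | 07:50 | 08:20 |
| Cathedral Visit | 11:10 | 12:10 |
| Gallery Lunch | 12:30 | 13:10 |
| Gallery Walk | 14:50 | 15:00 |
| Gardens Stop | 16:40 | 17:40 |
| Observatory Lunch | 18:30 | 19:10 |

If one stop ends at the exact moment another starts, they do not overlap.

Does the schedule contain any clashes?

No

Sorted by start: Aquarium Tour, Park Hike, Cathedral Visit, Gallery Lunch, Gallery Walk, Gardens Stop, Observatory Lunch.
Park Hike starts exactly when Aquarium Tour ends (back-to-back, no overlap), so nothing later overlaps Aquarium Tour either.
Cathedral Visit starts after Park Hike ends, so nothing later overlaps Park Hike either.
Gallery Lunch starts after Cathedral Visit ends, so nothing later overlaps Cathedral Visit either.
Gallery Walk starts after Gallery Lunch ends, so nothing later overlaps Gallery Lunch either.
Gardens Stop starts after Gallery Walk ends, so nothing later overlaps Gallery Walk either.
Observatory Lunch starts after Gardens Stop ends.
Every pair is clear; the schedule has no overlaps.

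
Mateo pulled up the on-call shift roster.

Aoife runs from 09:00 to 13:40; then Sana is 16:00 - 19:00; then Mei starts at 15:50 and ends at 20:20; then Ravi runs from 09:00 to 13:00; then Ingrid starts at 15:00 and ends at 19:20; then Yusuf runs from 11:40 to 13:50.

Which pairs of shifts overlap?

Sorted by start: Aoife, Ravi, Yusuf, Ingrid, Mei, Sana.
Ravi starts before Aoife ends → Aoife and Ravi overlap.
Yusuf starts before Aoife ends → Aoife and Yusuf overlap.
Ingrid starts after Aoife ends; Aoife is clear from here.
Yusuf starts before Ravi ends → Ravi and Yusuf overlap.
Ingrid starts after Ravi ends; Ravi is clear from here.
Ingrid starts after Yusuf ends; Yusuf is clear from here.
Mei starts before Ingrid ends → Ingrid and Mei overlap.
Sana starts before Ingrid ends → Ingrid and Sana overlap.
Sana starts before Mei ends → Mei and Sana overlap.

Aoife & Ravi, Aoife & Yusuf, Ingrid & Mei, Ingrid & Sana, Mei & Sana, Ravi & Yusuf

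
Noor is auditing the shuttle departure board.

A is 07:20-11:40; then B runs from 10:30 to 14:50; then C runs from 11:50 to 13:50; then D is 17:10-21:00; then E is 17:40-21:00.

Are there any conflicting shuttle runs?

Yes

Two intervals overlap when each starts before the other ends.
Sorted by start: A, B, C, D, E.
B starts before A ends → A and B overlap.
That's a conflict, so the schedule is not conflict-free.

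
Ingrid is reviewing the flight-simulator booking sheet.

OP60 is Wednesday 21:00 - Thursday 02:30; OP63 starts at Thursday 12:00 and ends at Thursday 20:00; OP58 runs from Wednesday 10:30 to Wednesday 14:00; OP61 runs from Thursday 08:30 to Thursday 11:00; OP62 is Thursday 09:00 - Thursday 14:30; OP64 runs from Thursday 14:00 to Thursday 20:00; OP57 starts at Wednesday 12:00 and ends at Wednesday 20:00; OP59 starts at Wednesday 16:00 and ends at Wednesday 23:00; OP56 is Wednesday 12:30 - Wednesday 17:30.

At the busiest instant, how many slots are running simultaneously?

3

Sweep the timeline, counting +1 at each start and −1 at each end (ends before starts at a tie):
Wednesday 10:30 start OP58 → 1
Wednesday 12:00 start OP57 → 2
Wednesday 12:30 start OP56 → 3
Wednesday 14:00 end OP58 → 2
Wednesday 16:00 start OP59 → 3
Wednesday 17:30 end OP56 → 2
Wednesday 20:00 end OP57 → 1
Wednesday 21:00 start OP60 → 2
Wednesday 23:00 end OP59 → 1
Thursday 02:30 end OP60 → 0
Thursday 08:30 start OP61 → 1
Thursday 09:00 start OP62 → 2
Thursday 11:00 end OP61 → 1
Thursday 12:00 start OP63 → 2
Thursday 14:00 start OP64 → 3
Thursday 14:30 end OP62 → 2
Thursday 20:00 end OP63 → 1
Thursday 20:00 end OP64 → 0
Peak is 3, at Wednesday 12:30 (OP56, OP57, OP58).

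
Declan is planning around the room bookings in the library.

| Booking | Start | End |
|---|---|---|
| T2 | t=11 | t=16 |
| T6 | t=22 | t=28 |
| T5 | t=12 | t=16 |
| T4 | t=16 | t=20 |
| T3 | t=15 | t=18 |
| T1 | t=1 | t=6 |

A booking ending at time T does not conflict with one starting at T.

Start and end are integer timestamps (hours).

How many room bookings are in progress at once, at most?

Sort all start/end points and keep a running count:
t=1 start T1 → 1
t=6 end T1 → 0
t=11 start T2 → 1
t=12 start T5 → 2
t=15 start T3 → 3
t=16 end T2 → 2
t=16 end T5 → 1
t=16 start T4 → 2
t=18 end T3 → 1
t=20 end T4 → 0
t=22 start T6 → 1
t=28 end T6 → 0
Peak is 3, at t=15 (T2, T3, T5).

3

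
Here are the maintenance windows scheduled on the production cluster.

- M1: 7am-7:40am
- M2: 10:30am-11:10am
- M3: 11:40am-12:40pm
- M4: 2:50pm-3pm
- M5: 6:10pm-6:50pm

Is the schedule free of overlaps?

Two intervals overlap when each starts before the other ends.
Sorted by start: M1, M2, M3, M4, M5.
M2 starts after M1 ends; M1 is clear from here.
M3 starts after M2 ends; M2 is clear from here.
M4 starts after M3 ends; M3 is clear from here.
M5 starts after M4 ends.
Every pair is clear; the schedule has no overlaps.

Yes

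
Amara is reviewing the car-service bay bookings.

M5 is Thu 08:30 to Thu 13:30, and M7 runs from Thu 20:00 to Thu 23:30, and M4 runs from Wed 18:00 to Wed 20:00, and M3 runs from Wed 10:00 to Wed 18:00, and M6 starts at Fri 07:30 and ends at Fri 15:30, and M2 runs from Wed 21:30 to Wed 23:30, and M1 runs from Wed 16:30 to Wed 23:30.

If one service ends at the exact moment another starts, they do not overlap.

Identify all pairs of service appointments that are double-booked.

Two intervals overlap when each starts before the other ends.
Sorted by start: M3, M1, M4, M2, M5, M7, M6.
M1 starts before M3 ends → M3 and M1 overlap.
M4 starts exactly when M3 ends (back-to-back, no overlap); M3 is clear from here.
M4 starts before M1 ends → M1 and M4 overlap.
M2 starts before M1 ends → M1 and M2 overlap.
M5 starts after M1 ends; M1 is clear from here.
M2 starts after M4 ends; M4 is clear from here.
M5 starts after M2 ends; M2 is clear from here.
M7 starts after M5 ends; M5 is clear from here.
M6 starts after M7 ends.

M1 & M2, M1 & M3, M1 & M4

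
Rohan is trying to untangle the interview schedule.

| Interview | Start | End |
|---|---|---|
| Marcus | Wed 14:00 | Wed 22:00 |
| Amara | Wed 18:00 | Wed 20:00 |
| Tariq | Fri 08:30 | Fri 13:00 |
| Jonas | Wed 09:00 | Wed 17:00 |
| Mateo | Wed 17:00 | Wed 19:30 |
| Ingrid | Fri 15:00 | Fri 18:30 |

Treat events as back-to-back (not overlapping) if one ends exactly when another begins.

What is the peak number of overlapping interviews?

3

Walk through starts and ends in time order (an end at T is processed before a start at T):
Wed 09:00 start Jonas → 1
Wed 14:00 start Marcus → 2
Wed 17:00 end Jonas → 1
Wed 17:00 start Mateo → 2
Wed 18:00 start Amara → 3
Wed 19:30 end Mateo → 2
Wed 20:00 end Amara → 1
Wed 22:00 end Marcus → 0
Fri 08:30 start Tariq → 1
Fri 13:00 end Tariq → 0
Fri 15:00 start Ingrid → 1
Fri 18:30 end Ingrid → 0
Peak is 3, at Wed 18:00 (Amara, Marcus, Mateo).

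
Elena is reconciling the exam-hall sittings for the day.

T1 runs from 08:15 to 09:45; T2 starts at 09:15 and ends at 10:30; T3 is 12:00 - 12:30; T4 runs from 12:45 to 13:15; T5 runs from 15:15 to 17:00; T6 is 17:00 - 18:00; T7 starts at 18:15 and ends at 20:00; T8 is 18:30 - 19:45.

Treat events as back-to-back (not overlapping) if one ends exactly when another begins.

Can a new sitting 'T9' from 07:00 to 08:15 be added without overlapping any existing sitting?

Yes — the slot is free

T1: starts 08:15 at or after T9 ends 08:15 → clear.
T2: starts 09:15 at or after T9 ends 08:15 → clear.
T3: starts 12:00 at or after T9 ends 08:15 → clear.
T4: starts 12:45 at or after T9 ends 08:15 → clear.
T5: starts 15:15 at or after T9 ends 08:15 → clear.
T6: starts 17:00 at or after T9 ends 08:15 → clear.
T7: starts 18:15 at or after T9 ends 08:15 → clear.
T8: starts 18:30 at or after T9 ends 08:15 → clear.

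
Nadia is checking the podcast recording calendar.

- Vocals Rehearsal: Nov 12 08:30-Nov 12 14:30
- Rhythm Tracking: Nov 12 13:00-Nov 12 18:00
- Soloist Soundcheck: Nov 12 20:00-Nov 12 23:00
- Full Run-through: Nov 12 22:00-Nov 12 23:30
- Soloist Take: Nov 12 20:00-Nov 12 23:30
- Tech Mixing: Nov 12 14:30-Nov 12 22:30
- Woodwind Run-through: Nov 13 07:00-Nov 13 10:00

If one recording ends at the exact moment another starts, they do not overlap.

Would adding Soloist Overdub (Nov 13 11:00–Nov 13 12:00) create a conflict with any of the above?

No — it doesn't clash with anything

Vocals Rehearsal: ends Nov 12 14:30 at or before Soloist Overdub starts Nov 13 11:00 → clear.
Rhythm Tracking: ends Nov 12 18:00 at or before Soloist Overdub starts Nov 13 11:00 → clear.
Tech Mixing: ends Nov 12 22:30 at or before Soloist Overdub starts Nov 13 11:00 → clear.
Soloist Soundcheck: ends Nov 12 23:00 at or before Soloist Overdub starts Nov 13 11:00 → clear.
Soloist Take: ends Nov 12 23:30 at or before Soloist Overdub starts Nov 13 11:00 → clear.
Full Run-through: ends Nov 12 23:30 at or before Soloist Overdub starts Nov 13 11:00 → clear.
Woodwind Run-through: ends Nov 13 10:00 at or before Soloist Overdub starts Nov 13 11:00 → clear.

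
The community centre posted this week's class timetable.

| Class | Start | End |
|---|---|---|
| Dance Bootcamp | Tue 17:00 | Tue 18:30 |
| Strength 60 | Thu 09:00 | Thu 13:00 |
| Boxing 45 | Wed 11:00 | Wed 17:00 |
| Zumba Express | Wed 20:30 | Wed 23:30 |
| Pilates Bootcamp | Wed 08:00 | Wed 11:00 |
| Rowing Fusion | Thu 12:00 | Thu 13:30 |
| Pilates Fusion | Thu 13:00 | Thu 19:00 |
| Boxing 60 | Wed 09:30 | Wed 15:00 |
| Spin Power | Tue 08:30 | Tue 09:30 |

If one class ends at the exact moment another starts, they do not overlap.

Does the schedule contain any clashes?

Yes

Sorted by start: Spin Power, Dance Bootcamp, Pilates Bootcamp, Boxing 60, Boxing 45, Zumba Express, Strength 60, Rowing Fusion, Pilates Fusion.
Dance Bootcamp starts after Spin Power ends; Spin Power is clear from here.
Pilates Bootcamp starts after Dance Bootcamp ends; Dance Bootcamp is clear from here.
Boxing 60 starts before Pilates Bootcamp ends → Pilates Bootcamp and Boxing 60 overlap.
That's a conflict, so the schedule is not conflict-free.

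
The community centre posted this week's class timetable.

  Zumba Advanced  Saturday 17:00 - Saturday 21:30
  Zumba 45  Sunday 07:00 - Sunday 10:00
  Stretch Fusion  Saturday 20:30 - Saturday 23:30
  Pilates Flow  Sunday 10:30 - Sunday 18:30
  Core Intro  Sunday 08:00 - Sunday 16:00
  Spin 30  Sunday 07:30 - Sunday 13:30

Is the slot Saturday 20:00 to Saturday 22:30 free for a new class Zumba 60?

No — it overlaps Stretch Fusion, Zumba Advanced

Zumba Advanced: starts Saturday 17:00 before Zumba 60 ends Saturday 22:30, and ends Saturday 21:30 after Zumba 60 starts Saturday 20:00 → overlap.
Stretch Fusion: starts Saturday 20:30 before Zumba 60 ends Saturday 22:30, and ends Saturday 23:30 after Zumba 60 starts Saturday 20:00 → overlap.
Zumba 45: starts Sunday 07:00 at or after Zumba 60 ends Saturday 22:30 → clear.
Spin 30: starts Sunday 07:30 at or after Zumba 60 ends Saturday 22:30 → clear.
Core Intro: starts Sunday 08:00 at or after Zumba 60 ends Saturday 22:30 → clear.
Pilates Flow: starts Sunday 10:30 at or after Zumba 60 ends Saturday 22:30 → clear.
Zumba 60 overlaps Zumba Advanced, Stretch Fusion.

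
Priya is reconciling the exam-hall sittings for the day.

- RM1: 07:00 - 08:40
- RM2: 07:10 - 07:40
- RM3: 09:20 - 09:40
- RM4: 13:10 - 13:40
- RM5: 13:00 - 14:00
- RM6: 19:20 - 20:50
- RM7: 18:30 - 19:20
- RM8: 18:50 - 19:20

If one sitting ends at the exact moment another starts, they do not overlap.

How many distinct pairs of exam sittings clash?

Two intervals overlap when each starts before the other ends.
Sorted by start: RM1, RM2, RM3, RM5, RM4, RM7, RM8, RM6.
RM2 starts before RM1 ends → RM1 and RM2 overlap.
RM3 starts after RM1 ends; RM1 is clear from here.
RM3 starts after RM2 ends; RM2 is clear from here.
RM5 starts after RM3 ends; RM3 is clear from here.
RM4 starts before RM5 ends → RM5 and RM4 overlap.
RM7 starts after RM5 ends; RM5 is clear from here.
RM7 starts after RM4 ends; RM4 is clear from here.
RM8 starts before RM7 ends → RM7 and RM8 overlap.
RM6 starts exactly when RM7 ends (back-to-back, no overlap).
RM6 starts exactly when RM8 ends (back-to-back, no overlap).
Overlapping pairs: RM1 & RM2, RM4 & RM5, RM7 & RM8 — 3 in total.

3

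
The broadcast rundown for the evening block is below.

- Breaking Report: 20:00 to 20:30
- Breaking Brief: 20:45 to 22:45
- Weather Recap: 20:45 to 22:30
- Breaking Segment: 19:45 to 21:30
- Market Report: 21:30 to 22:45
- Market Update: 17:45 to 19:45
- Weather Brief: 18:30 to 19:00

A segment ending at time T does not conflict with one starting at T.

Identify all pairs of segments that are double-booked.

Sorted by start: Market Update, Weather Brief, Breaking Segment, Breaking Report, Breaking Brief, Weather Recap, Market Report.
Weather Brief starts before Market Update ends → Market Update and Weather Brief overlap.
Breaking Segment starts exactly when Market Update ends (back-to-back, no overlap), so nothing later overlaps Market Update either.
Breaking Segment starts after Weather Brief ends, so nothing later overlaps Weather Brief either.
Breaking Report starts before Breaking Segment ends → Breaking Segment and Breaking Report overlap.
Breaking Brief starts before Breaking Segment ends → Breaking Segment and Breaking Brief overlap.
Weather Recap starts before Breaking Segment ends → Breaking Segment and Weather Recap overlap.
Market Report starts exactly when Breaking Segment ends (back-to-back, no overlap).
Breaking Brief starts after Breaking Report ends, so nothing later overlaps Breaking Report either.
Weather Recap starts before Breaking Brief ends → Breaking Brief and Weather Recap overlap.
Market Report starts before Breaking Brief ends → Breaking Brief and Market Report overlap.
Market Report starts before Weather Recap ends → Weather Recap and Market Report overlap.

Breaking Brief & Breaking Segment, Breaking Brief & Market Report, Breaking Brief & Weather Recap, Breaking Report & Breaking Segment, Breaking Segment & Weather Recap, Market Report & Weather Recap, Market Update & Weather Brief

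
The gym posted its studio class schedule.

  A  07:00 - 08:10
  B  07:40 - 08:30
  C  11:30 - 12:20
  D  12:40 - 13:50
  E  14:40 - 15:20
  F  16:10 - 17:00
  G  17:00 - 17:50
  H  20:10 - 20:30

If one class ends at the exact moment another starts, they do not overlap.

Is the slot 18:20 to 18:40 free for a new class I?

Yes — the slot is free

A: ends 08:10 at or before I starts 18:20 → clear.
B: ends 08:30 at or before I starts 18:20 → clear.
C: ends 12:20 at or before I starts 18:20 → clear.
D: ends 13:50 at or before I starts 18:20 → clear.
E: ends 15:20 at or before I starts 18:20 → clear.
F: ends 17:00 at or before I starts 18:20 → clear.
G: ends 17:50 at or before I starts 18:20 → clear.
H: starts 20:10 at or after I ends 18:40 → clear.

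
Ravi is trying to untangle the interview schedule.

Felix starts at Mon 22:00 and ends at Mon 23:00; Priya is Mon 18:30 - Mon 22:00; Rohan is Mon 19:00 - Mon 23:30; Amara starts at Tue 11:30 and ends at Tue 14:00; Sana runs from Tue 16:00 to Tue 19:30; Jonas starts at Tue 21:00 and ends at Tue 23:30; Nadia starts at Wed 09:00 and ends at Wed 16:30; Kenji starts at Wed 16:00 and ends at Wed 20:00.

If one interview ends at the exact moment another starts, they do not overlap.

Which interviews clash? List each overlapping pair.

Felix & Rohan, Kenji & Nadia, Priya & Rohan

Sorted by start: Priya, Rohan, Felix, Amara, Sana, Jonas, Nadia, Kenji.
Rohan starts before Priya ends → Priya and Rohan overlap.
Felix starts exactly when Priya ends (back-to-back, no overlap); Priya is clear from here.
Felix starts before Rohan ends → Rohan and Felix overlap.
Amara starts after Rohan ends; Rohan is clear from here.
Amara starts after Felix ends; Felix is clear from here.
Sana starts after Amara ends; Amara is clear from here.
Jonas starts after Sana ends; Sana is clear from here.
Nadia starts after Jonas ends; Jonas is clear from here.
Kenji starts before Nadia ends → Nadia and Kenji overlap.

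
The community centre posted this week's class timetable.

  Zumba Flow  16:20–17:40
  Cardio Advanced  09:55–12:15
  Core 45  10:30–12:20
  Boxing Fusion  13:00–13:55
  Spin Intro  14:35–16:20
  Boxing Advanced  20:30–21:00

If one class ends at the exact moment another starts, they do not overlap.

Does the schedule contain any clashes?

Sorted by start: Cardio Advanced, Core 45, Boxing Fusion, Spin Intro, Zumba Flow, Boxing Advanced.
Core 45 starts before Cardio Advanced ends → Cardio Advanced and Core 45 overlap.
That's a conflict, so the schedule is not conflict-free.

Yes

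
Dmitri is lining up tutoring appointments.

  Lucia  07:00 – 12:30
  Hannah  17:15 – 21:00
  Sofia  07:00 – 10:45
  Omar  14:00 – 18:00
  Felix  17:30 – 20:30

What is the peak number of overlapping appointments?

3

Sweep the timeline, counting +1 at each start and −1 at each end (ends before starts at a tie):
07:00 start Lucia → 1
07:00 start Sofia → 2
10:45 end Sofia → 1
12:30 end Lucia → 0
14:00 start Omar → 1
17:15 start Hannah → 2
17:30 start Felix → 3
18:00 end Omar → 2
20:30 end Felix → 1
21:00 end Hannah → 0
Peak is 3, at 17:30 (Felix, Hannah, Omar).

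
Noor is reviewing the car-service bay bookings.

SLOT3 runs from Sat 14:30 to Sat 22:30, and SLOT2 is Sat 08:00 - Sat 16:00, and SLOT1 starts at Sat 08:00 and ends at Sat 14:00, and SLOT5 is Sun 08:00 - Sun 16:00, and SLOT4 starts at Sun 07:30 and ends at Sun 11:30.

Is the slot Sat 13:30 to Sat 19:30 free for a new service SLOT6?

No — it overlaps SLOT1, SLOT2, SLOT3

SLOT1: starts Sat 08:00 before SLOT6 ends Sat 19:30, and ends Sat 14:00 after SLOT6 starts Sat 13:30 → overlap.
SLOT2: starts Sat 08:00 before SLOT6 ends Sat 19:30, and ends Sat 16:00 after SLOT6 starts Sat 13:30 → overlap.
SLOT3: starts Sat 14:30 before SLOT6 ends Sat 19:30, and ends Sat 22:30 after SLOT6 starts Sat 13:30 → overlap.
SLOT4: starts Sun 07:30 at or after SLOT6 ends Sat 19:30 → clear.
SLOT5: starts Sun 08:00 at or after SLOT6 ends Sat 19:30 → clear.
SLOT6 overlaps SLOT1, SLOT2, SLOT3.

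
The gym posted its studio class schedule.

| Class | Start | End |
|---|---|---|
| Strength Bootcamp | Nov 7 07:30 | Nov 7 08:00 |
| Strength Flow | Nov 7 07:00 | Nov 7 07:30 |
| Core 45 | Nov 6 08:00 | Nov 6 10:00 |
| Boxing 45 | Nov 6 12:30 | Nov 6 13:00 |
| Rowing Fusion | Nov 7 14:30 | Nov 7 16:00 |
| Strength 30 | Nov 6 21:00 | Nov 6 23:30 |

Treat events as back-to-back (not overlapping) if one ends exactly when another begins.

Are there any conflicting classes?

Sorted by start: Core 45, Boxing 45, Strength 30, Strength Flow, Strength Bootcamp, Rowing Fusion.
Boxing 45 starts after Core 45 ends — done with Core 45.
Strength 30 starts after Boxing 45 ends — done with Boxing 45.
Strength Flow starts after Strength 30 ends — done with Strength 30.
Strength Bootcamp starts exactly when Strength Flow ends (back-to-back, no overlap) — done with Strength Flow.
Rowing Fusion starts after Strength Bootcamp ends.
Every pair is clear; the schedule has no overlaps.

No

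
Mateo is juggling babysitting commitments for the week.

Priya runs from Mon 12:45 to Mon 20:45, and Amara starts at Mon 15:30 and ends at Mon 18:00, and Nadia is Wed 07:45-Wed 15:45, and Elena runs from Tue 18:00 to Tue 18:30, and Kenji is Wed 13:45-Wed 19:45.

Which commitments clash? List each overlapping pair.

Check each pair: they overlap iff neither finishes before the other starts.
Sorted by start: Priya, Amara, Elena, Nadia, Kenji.
Amara starts before Priya ends → Priya and Amara overlap.
Elena starts after Priya ends; Priya is clear from here.
Elena starts after Amara ends; Amara is clear from here.
Nadia starts after Elena ends; Elena is clear from here.
Kenji starts before Nadia ends → Nadia and Kenji overlap.

Amara & Priya, Kenji & Nadia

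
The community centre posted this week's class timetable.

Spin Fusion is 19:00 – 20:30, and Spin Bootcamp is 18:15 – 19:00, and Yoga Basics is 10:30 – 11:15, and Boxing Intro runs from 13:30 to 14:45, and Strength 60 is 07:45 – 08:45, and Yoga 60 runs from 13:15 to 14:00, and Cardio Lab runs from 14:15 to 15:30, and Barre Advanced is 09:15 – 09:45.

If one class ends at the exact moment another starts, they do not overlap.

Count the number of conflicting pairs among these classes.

2

Sorted by start: Strength 60, Barre Advanced, Yoga Basics, Yoga 60, Boxing Intro, Cardio Lab, Spin Bootcamp, Spin Fusion.
Barre Advanced starts after Strength 60 ends; Strength 60 is clear from here.
Yoga Basics starts after Barre Advanced ends; Barre Advanced is clear from here.
Yoga 60 starts after Yoga Basics ends; Yoga Basics is clear from here.
Boxing Intro starts before Yoga 60 ends → Yoga 60 and Boxing Intro overlap.
Cardio Lab starts after Yoga 60 ends; Yoga 60 is clear from here.
Cardio Lab starts before Boxing Intro ends → Boxing Intro and Cardio Lab overlap.
Spin Bootcamp starts after Boxing Intro ends; Boxing Intro is clear from here.
Spin Bootcamp starts after Cardio Lab ends; Cardio Lab is clear from here.
Spin Fusion starts exactly when Spin Bootcamp ends (back-to-back, no overlap).
Overlapping pairs: Boxing Intro & Cardio Lab, Boxing Intro & Yoga 60 — 2 in total.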